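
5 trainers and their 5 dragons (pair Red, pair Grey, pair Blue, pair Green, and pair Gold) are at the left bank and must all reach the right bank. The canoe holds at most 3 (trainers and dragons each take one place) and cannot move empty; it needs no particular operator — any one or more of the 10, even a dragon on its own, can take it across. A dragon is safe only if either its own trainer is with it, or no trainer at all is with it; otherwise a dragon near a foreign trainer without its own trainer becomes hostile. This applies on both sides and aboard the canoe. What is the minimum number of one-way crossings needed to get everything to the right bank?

11

Counting alone: each trip to the right bank takes at most 3 across and each return brings at least 1 back, so after t trips out (and t−1 returns) at most 3t − (t−1) of the 10 are across; that first reaches 10 at t = 5, so at least 9 crossings are needed.
The safety rule pushes this higher. Following every safe sequence of crossings, the most of the 10 that can be at the right bank as the canoe arrives there on crossing 9 is 9 — never all 10.
So no plan with fewer than 11 crossings exists, and this one achieves 11:
1. dragon Red and trainer Red cross → the right bank.
2. trainer Red crosses ← the left bank.
3. dragon Blue, dragon Green, and dragon Grey cross → the right bank.
4. dragon Red crosses ← the left bank.
5. trainer Blue, trainer Green, and trainer Grey cross → the right bank.
6. dragon Grey and trainer Grey cross ← the left bank.
7. trainer Gold, trainer Grey, and trainer Red cross → the right bank.
8. dragon Blue crosses ← the left bank.
9. dragon Grey and dragon Red cross → the right bank.
10. dragon Red crosses ← the left bank.
11. dragon Blue, dragon Gold, and dragon Red cross → the right bank.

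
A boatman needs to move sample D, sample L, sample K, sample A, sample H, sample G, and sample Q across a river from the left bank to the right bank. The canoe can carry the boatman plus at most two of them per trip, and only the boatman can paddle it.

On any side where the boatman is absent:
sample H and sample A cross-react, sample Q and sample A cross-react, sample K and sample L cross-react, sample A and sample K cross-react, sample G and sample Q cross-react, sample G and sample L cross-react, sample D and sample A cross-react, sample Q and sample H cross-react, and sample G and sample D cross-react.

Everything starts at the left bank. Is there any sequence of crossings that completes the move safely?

No

Whatever the first load, the items left behind include a forbidden pair without the boatman. No opening move is safe, so no plan exists.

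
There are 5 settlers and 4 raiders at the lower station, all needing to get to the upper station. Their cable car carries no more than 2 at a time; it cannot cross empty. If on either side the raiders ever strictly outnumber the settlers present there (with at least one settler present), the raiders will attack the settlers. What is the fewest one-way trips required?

Counting alone: each trip to the upper station takes at most 2 across and each return brings at least 1 back, so after t trips out (and t−1 returns) at most 2t − (t−1) of the 9 are across; that first reaches 9 at t = 8, so at least 15 crossings are needed.
The plan below uses exactly 15 crossings, so it is optimal:
1. 2 raiders → the upper station.  (the lower station: 5S 2R; the upper station: 0S 2R)
2. 1 raider ← the lower station.  (the lower station: 5S 3R; the upper station: 0S 1R)
3. 2 raiders → the upper station.  (the lower station: 5S 1R; the upper station: 0S 3R)
4. 1 raider ← the lower station.  (the lower station: 5S 2R; the upper station: 0S 2R)
5. 2 settlers → the upper station.  (the lower station: 3S 2R; the upper station: 2S 2R)
6. 1 raider ← the lower station.  (the lower station: 3S 3R; the upper station: 2S 1R)
7. 1 settler and 1 raider → the upper station.  (the lower station: 2S 2R; the upper station: 3S 2R)
8. 1 settler ← the lower station.  (the lower station: 3S 2R; the upper station: 2S 2R)
9. 1 settler and 1 raider → the upper station.  (the lower station: 2S 1R; the upper station: 3S 3R)
10. 1 raider ← the lower station.  (the lower station: 2S 2R; the upper station: 3S 2R)
11. 1 settler and 1 raider → the upper station.  (the lower station: 1S 1R; the upper station: 4S 3R)
12. 1 settler ← the lower station.  (the lower station: 2S 1R; the upper station: 3S 3R)
13. 1 settler and 1 raider → the upper station.  (the lower station: 1S 0R; the upper station: 4S 4R)
14. 1 raider ← the lower station.  (the lower station: 1S 1R; the upper station: 4S 3R)
15. 1 settler and 1 raider → the upper station.  (the lower station: 0S 0R; the upper station: 5S 4R)

15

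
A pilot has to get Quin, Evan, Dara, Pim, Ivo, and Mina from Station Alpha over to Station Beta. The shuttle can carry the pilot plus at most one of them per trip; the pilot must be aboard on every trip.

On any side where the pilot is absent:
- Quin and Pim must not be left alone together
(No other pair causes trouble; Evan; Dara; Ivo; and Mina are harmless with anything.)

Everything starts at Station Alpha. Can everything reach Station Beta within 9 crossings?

No

Counting alone: the pilot can take at most 1 across per trip to Station Beta, so moving all 6 needs at least 6 loaded trips out, with a return between consecutive ones — at least 11 crossings.
Since 9 < 11, 9 crossings cannot be enough. (The shortest complete plan in fact takes 11:)
1. Pilot goes to Station Beta with Quin.  [Station Alpha: Dara, Evan, Ivo, Mina, Pim | Station Beta: Quin]
2. Pilot goes back to Station Alpha alone.  [Station Alpha: Dara, Evan, Ivo, Mina, Pim | Station Beta: Quin]
3. Pilot goes to Station Beta with Evan.  [Station Alpha: Dara, Ivo, Mina, Pim | Station Beta: Evan, Quin]
4. Pilot goes back to Station Alpha alone.  [Station Alpha: Dara, Ivo, Mina, Pim | Station Beta: Evan, Quin]
5. Pilot goes to Station Beta with Dara.  [Station Alpha: Ivo, Mina, Pim | Station Beta: Dara, Evan, Quin]
6. Pilot goes back to Station Alpha alone.  [Station Alpha: Ivo, Mina, Pim | Station Beta: Dara, Evan, Quin]
7. Pilot goes to Station Beta with Ivo.  [Station Alpha: Mina, Pim | Station Beta: Dara, Evan, Ivo, Quin]
8. Pilot goes back to Station Alpha alone.  [Station Alpha: Mina, Pim | Station Beta: Dara, Evan, Ivo, Quin]
9. Pilot goes to Station Beta with Mina.  [Station Alpha: Pim | Station Beta: Dara, Evan, Ivo, Mina, Quin]
10. Pilot goes back to Station Alpha alone.  [Station Alpha: Pim | Station Beta: Dara, Evan, Ivo, Mina, Quin]
11. Pilot goes to Station Beta with Pim.  [Station Alpha: — | Station Beta: Dara, Evan, Ivo, Mina, Pim, Quin]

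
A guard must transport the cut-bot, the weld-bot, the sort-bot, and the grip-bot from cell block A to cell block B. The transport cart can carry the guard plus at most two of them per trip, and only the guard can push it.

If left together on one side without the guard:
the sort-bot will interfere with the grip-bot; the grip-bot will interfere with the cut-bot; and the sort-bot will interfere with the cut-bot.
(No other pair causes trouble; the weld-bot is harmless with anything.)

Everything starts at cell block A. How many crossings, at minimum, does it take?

5

Counting alone: the guard can take at most 2 across per trip to cell block B, so moving all 4 needs at least 2 loaded trips out, with a return between consecutive ones — at least 3 crossings.
The safety rule pushes this higher. Following every safe sequence of crossings, the most of the 4 that can be at cell block B as the transport cart arrives there on crossing 3 is 3 — never all 4.
So no plan with fewer than 5 crossings exists, and this one achieves 5:
1. Guard goes to cell block B with the cut-bot and the sort-bot.  [cell block A: the grip-bot, the weld-bot | cell block B: the cut-bot, the sort-bot]
2. Guard goes back to cell block A with the cut-bot.  [cell block A: the cut-bot, the grip-bot, the weld-bot | cell block B: the sort-bot]
3. Guard goes to cell block B with the cut-bot and the weld-bot.  [cell block A: the grip-bot | cell block B: the cut-bot, the sort-bot, the weld-bot]
4. Guard goes back to cell block A with the cut-bot.  [cell block A: the cut-bot, the grip-bot | cell block B: the sort-bot, the weld-bot]
5. Guard goes to cell block B with the cut-bot and the grip-bot.  [cell block A: — | cell block B: the cut-bot, the grip-bot, the sort-bot, the weld-bot]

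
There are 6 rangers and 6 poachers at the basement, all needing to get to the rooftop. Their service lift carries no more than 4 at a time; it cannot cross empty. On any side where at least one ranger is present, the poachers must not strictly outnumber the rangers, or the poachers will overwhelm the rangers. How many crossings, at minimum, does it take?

Counting alone: each trip to the rooftop takes at most 4 across and each return brings at least 1 back, so after t trips out (and t−1 returns) at most 4t − (t−1) of the 12 are across; that first reaches 12 at t = 4, so at least 7 crossings are needed.
The safety rule pushes this higher. Following every safe sequence of crossings, the most of the 12 that can be at the rooftop as the service lift arrives there on crossing 7 is 11 — never all 12.
So no plan with fewer than 9 crossings exists, and this one achieves 9:
1. 2 poachers → the rooftop.  (the basement: 6R 4P; the rooftop: 0R 2P)
2. 1 poacher ← the basement.  (the basement: 6R 5P; the rooftop: 0R 1P)
3. 4 poachers → the rooftop.  (the basement: 6R 1P; the rooftop: 0R 5P)
4. 1 poacher ← the basement.  (the basement: 6R 2P; the rooftop: 0R 4P)
5. 4 rangers → the rooftop.  (the basement: 2R 2P; the rooftop: 4R 4P)
6. 1 ranger and 1 poacher ← the basement.  (the basement: 3R 3P; the rooftop: 3R 3P)
7. 2 rangers and 2 poachers → the rooftop.  (the basement: 1R 1P; the rooftop: 5R 5P)
8. 1 ranger and 1 poacher ← the basement.  (the basement: 2R 2P; the rooftop: 4R 4P)
9. 2 rangers and 2 poachers → the rooftop.  (the basement: 0R 0P; the rooftop: 6R 6P)

9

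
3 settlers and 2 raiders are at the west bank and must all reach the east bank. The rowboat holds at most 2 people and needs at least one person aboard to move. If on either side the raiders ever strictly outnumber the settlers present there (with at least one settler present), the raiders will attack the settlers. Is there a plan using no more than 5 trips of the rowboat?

Counting alone: each trip to the east bank takes at most 2 across and each return brings at least 1 back, so after t trips out (and t−1 returns) at most 2t − (t−1) of the 5 are across; that first reaches 5 at t = 4, so at least 7 crossings are needed.
Since 5 < 7, 5 crossings cannot be enough. (The shortest complete plan in fact takes 7:)
1. 2 raiders → the east bank.  (the west bank: 3S 0R; the east bank: 0S 2R)
2. 1 raider ← the west bank.  (the west bank: 3S 1R; the east bank: 0S 1R)
3. 2 settlers → the east bank.  (the west bank: 1S 1R; the east bank: 2S 1R)
4. 1 settler ← the west bank.  (the west bank: 2S 1R; the east bank: 1S 1R)
5. 1 settler and 1 raider → the east bank.  (the west bank: 1S 0R; the east bank: 2S 2R)
6. 1 raider ← the west bank.  (the west bank: 1S 1R; the east bank: 2S 1R)
7. 1 settler and 1 raider → the east bank.  (the west bank: 0S 0R; the east bank: 3S 2R)

No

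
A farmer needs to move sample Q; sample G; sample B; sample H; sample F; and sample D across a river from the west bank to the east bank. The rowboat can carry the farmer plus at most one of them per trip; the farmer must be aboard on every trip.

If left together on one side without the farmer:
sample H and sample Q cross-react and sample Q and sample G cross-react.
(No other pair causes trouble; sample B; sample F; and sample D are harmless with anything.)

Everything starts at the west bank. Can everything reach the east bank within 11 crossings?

Counting alone: the farmer can take at most 1 across per trip to the east bank, so moving all 6 needs at least 6 loaded trips out, with a return between consecutive ones — at least 11 crossings.
The safety rule pushes this higher. Following every safe sequence of crossings, the most of the 6 that can be at the east bank as the rowboat arrives there on crossing 11 is 5 — never all 6.
So the move cannot be finished within 11 crossings. (The shortest complete plan takes 13:)
1. Farmer goes to the east bank with sample Q.
2. Farmer goes back to the west bank alone.
3. Farmer goes to the east bank with sample G.
4. Farmer goes back to the west bank with sample Q.
5. Farmer goes to the east bank with sample H.
6. Farmer goes back to the west bank alone.
7. Farmer goes to the east bank with sample B.
8. Farmer goes back to the west bank alone.
9. Farmer goes to the east bank with sample F.
10. Farmer goes back to the west bank alone.
11. Farmer goes to the east bank with sample D.
12. Farmer goes back to the west bank alone.
13. Farmer goes to the east bank with sample Q.

No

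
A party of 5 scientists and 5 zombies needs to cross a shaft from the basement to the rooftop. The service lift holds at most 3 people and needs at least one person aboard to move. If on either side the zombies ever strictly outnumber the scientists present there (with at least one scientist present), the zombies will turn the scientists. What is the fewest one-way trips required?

Counting alone: each trip to the rooftop takes at most 3 across and each return brings at least 1 back, so after t trips out (and t−1 returns) at most 3t − (t−1) of the 10 are across; that first reaches 10 at t = 5, so at least 9 crossings are needed.
The safety rule pushes this higher. Following every safe sequence of crossings, the most of the 10 that can be at the rooftop as the service lift arrives there on crossing 9 is 9 — never all 10.
So no plan with fewer than 11 crossings exists, and this one achieves 11:
1. 2 zombies → the rooftop.  (the basement: 5S 3Z; the rooftop: 0S 2Z)
2. 1 zombie ← the basement.  (the basement: 5S 4Z; the rooftop: 0S 1Z)
3. 3 zombies → the rooftop.  (the basement: 5S 1Z; the rooftop: 0S 4Z)
4. 1 zombie ← the basement.  (the basement: 5S 2Z; the rooftop: 0S 3Z)
5. 3 scientists → the rooftop.  (the basement: 2S 2Z; the rooftop: 3S 3Z)
6. 1 scientist and 1 zombie ← the basement.  (the basement: 3S 3Z; the rooftop: 2S 2Z)
7. 3 scientists → the rooftop.  (the basement: 0S 3Z; the rooftop: 5S 2Z)
8. 1 zombie ← the basement.  (the basement: 0S 4Z; the rooftop: 5S 1Z)
9. 2 zombies → the rooftop.  (the basement: 0S 2Z; the rooftop: 5S 3Z)
10. 1 zombie ← the basement.  (the basement: 0S 3Z; the rooftop: 5S 2Z)
11. 3 zombies → the rooftop.  (the basement: 0S 0Z; the rooftop: 5S 5Z)

11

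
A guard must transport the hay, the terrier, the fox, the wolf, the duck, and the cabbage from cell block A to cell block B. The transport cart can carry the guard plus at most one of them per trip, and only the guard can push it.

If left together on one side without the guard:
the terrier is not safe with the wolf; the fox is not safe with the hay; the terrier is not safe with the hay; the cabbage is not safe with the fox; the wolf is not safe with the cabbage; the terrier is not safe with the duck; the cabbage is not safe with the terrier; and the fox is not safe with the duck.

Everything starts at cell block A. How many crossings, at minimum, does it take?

Whatever the first load, the items left behind include a forbidden pair without the guard. No opening move is safe, so no plan exists.

impossible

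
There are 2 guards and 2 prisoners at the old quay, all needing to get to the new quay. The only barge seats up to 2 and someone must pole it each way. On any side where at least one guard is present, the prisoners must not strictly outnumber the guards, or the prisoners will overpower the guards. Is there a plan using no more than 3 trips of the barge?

Counting alone: each trip to the new quay takes at most 2 across and each return brings at least 1 back, so after t trips out (and t−1 returns) at most 2t − (t−1) of the 4 are across; that first reaches 4 at t = 3, so at least 5 crossings are needed.
Since 3 < 5, 3 crossings cannot be enough. (The shortest complete plan in fact takes 5:)
1. 2 prisoners → the new quay.  (the old quay: 2G 0P; the new quay: 0G 2P)
2. 1 prisoner ← the old quay.  (the old quay: 2G 1P; the new quay: 0G 1P)
3. 2 guards → the new quay.  (the old quay: 0G 1P; the new quay: 2G 1P)
4. 1 prisoner ← the old quay.  (the old quay: 0G 2P; the new quay: 2G 0P)
5. 2 prisoners → the new quay.  (the old quay: 0G 0P; the new quay: 2G 2P)

No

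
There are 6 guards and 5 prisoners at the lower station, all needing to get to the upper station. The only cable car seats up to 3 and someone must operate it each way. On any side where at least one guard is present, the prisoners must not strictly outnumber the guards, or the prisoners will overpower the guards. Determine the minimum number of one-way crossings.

9

Counting alone: each trip to the upper station takes at most 3 across and each return brings at least 1 back, so after t trips out (and t−1 returns) at most 3t − (t−1) of the 11 are across; that first reaches 11 at t = 5, so at least 9 crossings are needed.
The plan below uses exactly 9 crossings, so it is optimal:
1. 3 prisoners → the upper station.  (the lower station: 6G 2P; the upper station: 0G 3P)
2. 1 prisoner ← the lower station.  (the lower station: 6G 3P; the upper station: 0G 2P)
3. 3 guards → the upper station.  (the lower station: 3G 3P; the upper station: 3G 2P)
4. 1 guard ← the lower station.  (the lower station: 4G 3P; the upper station: 2G 2P)
5. 2 guards and 1 prisoner → the upper station.  (the lower station: 2G 2P; the upper station: 4G 3P)
6. 1 guard ← the lower station.  (the lower station: 3G 2P; the upper station: 3G 3P)
7. 2 guards and 1 prisoner → the upper station.  (the lower station: 1G 1P; the upper station: 5G 4P)
8. 1 guard ← the lower station.  (the lower station: 2G 1P; the upper station: 4G 4P)
9. 2 guards and 1 prisoner → the upper station.  (the lower station: 0G 0P; the upper station: 6G 5P)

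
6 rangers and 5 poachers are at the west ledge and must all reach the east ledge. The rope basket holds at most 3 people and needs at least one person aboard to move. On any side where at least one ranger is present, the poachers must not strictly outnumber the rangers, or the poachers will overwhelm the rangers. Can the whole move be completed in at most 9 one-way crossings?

Yes

Yes — this plan uses 9 crossings (≤ 9):
1. 3 poachers → the east ledge.  (the west ledge: 6R 2P; the east ledge: 0R 3P)
2. 1 poacher ← the west ledge.  (the west ledge: 6R 3P; the east ledge: 0R 2P)
3. 3 rangers → the east ledge.  (the west ledge: 3R 3P; the east ledge: 3R 2P)
4. 1 ranger ← the west ledge.  (the west ledge: 4R 3P; the east ledge: 2R 2P)
5. 2 rangers and 1 poacher → the east ledge.  (the west ledge: 2R 2P; the east ledge: 4R 3P)
6. 1 ranger ← the west ledge.  (the west ledge: 3R 2P; the east ledge: 3R 3P)
7. 2 rangers and 1 poacher → the east ledge.  (the west ledge: 1R 1P; the east ledge: 5R 4P)
8. 1 ranger ← the west ledge.  (the west ledge: 2R 1P; the east ledge: 4R 4P)
9. 2 rangers and 1 poacher → the east ledge.  (the west ledge: 0R 0P; the east ledge: 6R 5P)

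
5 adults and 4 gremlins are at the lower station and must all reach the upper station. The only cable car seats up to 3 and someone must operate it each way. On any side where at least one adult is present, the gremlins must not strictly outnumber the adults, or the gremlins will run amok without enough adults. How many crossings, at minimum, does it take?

Counting alone: each trip to the upper station takes at most 3 across and each return brings at least 1 back, so after t trips out (and t−1 returns) at most 3t − (t−1) of the 9 are across; that first reaches 9 at t = 4, so at least 7 crossings are needed.
The plan below uses exactly 7 crossings, so it is optimal:
1. 3 gremlins → the upper station.  (the lower station: 5A 1G; the upper station: 0A 3G)
2. 1 gremlin ← the lower station.  (the lower station: 5A 2G; the upper station: 0A 2G)
3. 3 adults → the upper station.  (the lower station: 2A 2G; the upper station: 3A 2G)
4. 1 adult ← the lower station.  (the lower station: 3A 2G; the upper station: 2A 2G)
5. 2 adults and 1 gremlin → the upper station.  (the lower station: 1A 1G; the upper station: 4A 3G)
6. 1 adult ← the lower station.  (the lower station: 2A 1G; the upper station: 3A 3G)
7. 2 adults and 1 gremlin → the upper station.  (the lower station: 0A 0G; the upper station: 5A 4G)

7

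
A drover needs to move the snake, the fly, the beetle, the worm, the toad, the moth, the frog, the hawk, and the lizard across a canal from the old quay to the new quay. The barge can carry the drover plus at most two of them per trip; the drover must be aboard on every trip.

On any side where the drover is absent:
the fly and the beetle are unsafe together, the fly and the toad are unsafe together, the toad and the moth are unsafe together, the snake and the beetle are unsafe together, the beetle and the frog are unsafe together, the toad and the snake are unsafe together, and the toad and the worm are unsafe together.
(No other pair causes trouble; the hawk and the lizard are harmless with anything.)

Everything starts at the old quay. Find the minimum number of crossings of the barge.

Counting alone: the drover can take at most 2 across per trip to the new quay, so moving all 9 needs at least 5 loaded trips out, with a return between consecutive ones — at least 9 crossings.
The safety rule pushes this higher. Following every safe sequence of crossings, the most of the 9 that can be at the new quay as the barge arrives there on crossing 9 is 8 — never all 9.
So no plan with fewer than 11 crossings exists, and this one achieves 11:
1. Drover goes to the new quay with the beetle and the toad.  [the old quay: the fly, the frog, the hawk, the lizard, the moth, the snake, the worm | the new quay: the beetle, the toad]
2. Drover goes back to the old quay alone.  [the old quay: the fly, the frog, the hawk, the lizard, the moth, the snake, the worm | the new quay: the beetle, the toad]
3. Drover goes to the new quay with the frog.  [the old quay: the fly, the hawk, the lizard, the moth, the snake, the worm | the new quay: the beetle, the frog, the toad]
4. Drover goes back to the old quay with the beetle.  [the old quay: the beetle, the fly, the hawk, the lizard, the moth, the snake, the worm | the new quay: the frog, the toad]
5. Drover goes to the new quay with the fly and the snake.  [the old quay: the beetle, the hawk, the lizard, the moth, the worm | the new quay: the fly, the frog, the snake, the toad]
6. Drover goes back to the old quay with the toad.  [the old quay: the beetle, the hawk, the lizard, the moth, the toad, the worm | the new quay: the fly, the frog, the snake]
7. Drover goes to the new quay with the moth and the worm.  [the old quay: the beetle, the hawk, the lizard, the toad | the new quay: the fly, the frog, the moth, the snake, the worm]
8. Drover goes back to the old quay alone.  [the old quay: the beetle, the hawk, the lizard, the toad | the new quay: the fly, the frog, the moth, the snake, the worm]
9. Drover goes to the new quay with the hawk and the lizard.  [the old quay: the beetle, the toad | the new quay: the fly, the frog, the hawk, the lizard, the moth, the snake, the worm]
10. Drover goes back to the old quay alone.  [the old quay: the beetle, the toad | the new quay: the fly, the frog, the hawk, the lizard, the moth, the snake, the worm]
11. Drover goes to the new quay with the beetle and the toad.  [the old quay: — | the new quay: the beetle, the fly, the frog, the hawk, the lizard, the moth, the snake, the toad, the worm]

11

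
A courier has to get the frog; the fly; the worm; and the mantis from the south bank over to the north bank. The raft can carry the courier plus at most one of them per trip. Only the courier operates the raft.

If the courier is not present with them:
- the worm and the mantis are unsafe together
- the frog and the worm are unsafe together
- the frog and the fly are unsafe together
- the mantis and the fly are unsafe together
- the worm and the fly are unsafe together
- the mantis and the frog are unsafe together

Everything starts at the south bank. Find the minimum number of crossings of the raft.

Whatever the first load, the items left behind include a forbidden pair without the courier. No opening move is safe, so no plan exists.

impossible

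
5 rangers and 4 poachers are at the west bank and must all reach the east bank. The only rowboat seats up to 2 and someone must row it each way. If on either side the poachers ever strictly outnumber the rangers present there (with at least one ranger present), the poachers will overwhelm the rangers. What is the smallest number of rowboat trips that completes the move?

15

Counting alone: each trip to the east bank takes at most 2 across and each return brings at least 1 back, so after t trips out (and t−1 returns) at most 2t − (t−1) of the 9 are across; that first reaches 9 at t = 8, so at least 15 crossings are needed.
The plan below uses exactly 15 crossings, so it is optimal:
1. 2 poachers → the east bank.  (the west bank: 5R 2P; the east bank: 0R 2P)
2. 1 poacher ← the west bank.  (the west bank: 5R 3P; the east bank: 0R 1P)
3. 2 poachers → the east bank.  (the west bank: 5R 1P; the east bank: 0R 3P)
4. 1 poacher ← the west bank.  (the west bank: 5R 2P; the east bank: 0R 2P)
5. 2 rangers → the east bank.  (the west bank: 3R 2P; the east bank: 2R 2P)
6. 1 poacher ← the west bank.  (the west bank: 3R 3P; the east bank: 2R 1P)
7. 1 ranger and 1 poacher → the east bank.  (the west bank: 2R 2P; the east bank: 3R 2P)
8. 1 ranger ← the west bank.  (the west bank: 3R 2P; the east bank: 2R 2P)
9. 1 ranger and 1 poacher → the east bank.  (the west bank: 2R 1P; the east bank: 3R 3P)
10. 1 poacher ← the west bank.  (the west bank: 2R 2P; the east bank: 3R 2P)
11. 1 ranger and 1 poacher → the east bank.  (the west bank: 1R 1P; the east bank: 4R 3P)
12. 1 ranger ← the west bank.  (the west bank: 2R 1P; the east bank: 3R 3P)
13. 1 ranger and 1 poacher → the east bank.  (the west bank: 1R 0P; the east bank: 4R 4P)
14. 1 poacher ← the west bank.  (the west bank: 1R 1P; the east bank: 4R 3P)
15. 1 ranger and 1 poacher → the east bank.  (the west bank: 0R 0P; the east bank: 5R 4P)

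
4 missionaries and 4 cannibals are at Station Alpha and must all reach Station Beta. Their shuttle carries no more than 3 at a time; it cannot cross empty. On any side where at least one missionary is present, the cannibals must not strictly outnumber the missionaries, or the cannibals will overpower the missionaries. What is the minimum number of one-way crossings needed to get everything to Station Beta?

Counting alone: each trip to Station Beta takes at most 3 across and each return brings at least 1 back, so after t trips out (and t−1 returns) at most 3t − (t−1) of the 8 are across; that first reaches 8 at t = 4, so at least 7 crossings are needed.
The safety rule pushes this higher. Following every safe sequence of crossings, the most of the 8 that can be at Station Beta as the shuttle arrives there on crossing 7 is 7 — never all 8.
So no plan with fewer than 9 crossings exists, and this one achieves 9:
1. 2 cannibals → Station Beta.  (Station Alpha: 4M 2C; Station Beta: 0M 2C)
2. 1 cannibal ← Station Alpha.  (Station Alpha: 4M 3C; Station Beta: 0M 1C)
3. 3 cannibals → Station Beta.  (Station Alpha: 4M 0C; Station Beta: 0M 4C)
4. 1 cannibal ← Station Alpha.  (Station Alpha: 4M 1C; Station Beta: 0M 3C)
5. 3 missionaries → Station Beta.  (Station Alpha: 1M 1C; Station Beta: 3M 3C)
6. 1 missionary and 1 cannibal ← Station Alpha.  (Station Alpha: 2M 2C; Station Beta: 2M 2C)
7. 2 missionaries → Station Beta.  (Station Alpha: 0M 2C; Station Beta: 4M 2C)
8. 1 cannibal ← Station Alpha.  (Station Alpha: 0M 3C; Station Beta: 4M 1C)
9. 3 cannibals → Station Beta.  (Station Alpha: 0M 0C; Station Beta: 4M 4C)

9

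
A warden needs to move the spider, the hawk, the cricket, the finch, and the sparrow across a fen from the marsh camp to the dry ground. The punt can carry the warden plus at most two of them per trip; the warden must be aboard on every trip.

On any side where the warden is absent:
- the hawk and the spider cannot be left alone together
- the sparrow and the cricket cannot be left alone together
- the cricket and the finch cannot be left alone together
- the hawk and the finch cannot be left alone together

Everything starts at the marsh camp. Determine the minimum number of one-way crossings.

7

Counting alone: the warden can take at most 2 across per trip to the dry ground, so moving all 5 needs at least 3 loaded trips out, with a return between consecutive ones — at least 5 crossings.
The safety rule pushes this higher. Following every safe sequence of crossings, the most of the 5 that can be at the dry ground as the punt arrives there on crossing 5 is 4 — never all 5.
So no plan with fewer than 7 crossings exists, and this one achieves 7:
1. Warden goes to the dry ground with the cricket and the hawk.
2. Warden goes back to the marsh camp alone.
3. Warden goes to the dry ground with the spider.
4. Warden goes back to the marsh camp with the hawk.
5. Warden goes to the dry ground with the finch and the sparrow.
6. Warden goes back to the marsh camp with the cricket.
7. Warden goes to the dry ground with the cricket and the hawk.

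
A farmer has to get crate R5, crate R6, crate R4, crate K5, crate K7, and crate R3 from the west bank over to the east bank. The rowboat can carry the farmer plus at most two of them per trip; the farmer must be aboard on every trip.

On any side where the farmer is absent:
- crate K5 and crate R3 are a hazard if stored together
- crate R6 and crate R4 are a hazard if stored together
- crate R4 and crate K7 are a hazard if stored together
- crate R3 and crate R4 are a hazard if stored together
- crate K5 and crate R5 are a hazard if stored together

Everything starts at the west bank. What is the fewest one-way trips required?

7

Counting alone: the farmer can take at most 2 across per trip to the east bank, so moving all 6 needs at least 3 loaded trips out, with a return between consecutive ones — at least 5 crossings.
The safety rule pushes this higher. Following every safe sequence of crossings, the most of the 6 that can be at the east bank as the rowboat arrives there on crossing 5 is 5 — never all 6.
So no plan with fewer than 7 crossings exists, and this one achieves 7:
1. Farmer goes to the east bank with crate K5 and crate R4.
2. Farmer goes back to the west bank alone.
3. Farmer goes to the east bank with crate R5 and crate R6.
4. Farmer goes back to the west bank with crate K5 and crate R4.
5. Farmer goes to the east bank with crate K7 and crate R3.
6. Farmer goes back to the west bank alone.
7. Farmer goes to the east bank with crate K5 and crate R4.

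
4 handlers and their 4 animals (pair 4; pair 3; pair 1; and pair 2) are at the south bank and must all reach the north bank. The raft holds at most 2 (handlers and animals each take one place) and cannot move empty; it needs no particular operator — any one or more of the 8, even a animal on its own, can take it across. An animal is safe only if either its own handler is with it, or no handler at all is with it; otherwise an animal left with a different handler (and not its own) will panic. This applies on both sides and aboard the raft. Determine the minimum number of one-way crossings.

impossible

Following every safe sequence of crossings from the start, the most of the 8 that can be at the north bank as the raft arrives there on crossings 1, 3, 5 is 2, 3, 4 respectively; the best ever achieved is 4 of 8.
From crossing 7 on, no configuration arises that was not already reachable earlier: only 44 distinct safe configurations (who is on which side, and where the raft is) can ever be reached, none of them has everyone across, and every continuation just revisits them. So no valid plan exists.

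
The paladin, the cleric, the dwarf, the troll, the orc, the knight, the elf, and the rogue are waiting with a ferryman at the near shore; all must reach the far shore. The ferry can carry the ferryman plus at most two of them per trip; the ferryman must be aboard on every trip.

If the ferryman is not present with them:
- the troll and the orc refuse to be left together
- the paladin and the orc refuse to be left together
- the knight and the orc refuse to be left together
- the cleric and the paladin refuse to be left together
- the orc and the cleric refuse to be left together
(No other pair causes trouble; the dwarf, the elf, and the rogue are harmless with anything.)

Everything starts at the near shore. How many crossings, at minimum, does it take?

13

Counting alone: the ferryman can take at most 2 across per trip to the far shore, so moving all 8 needs at least 4 loaded trips out, with a return between consecutive ones — at least 7 crossings.
The safety rule pushes this higher. Following every safe sequence of crossings, the most of the 8 that can be at the far shore as the ferry arrives there on crossings 7, 9, 11 is 5, 6, 7 respectively — never all 8.
So no plan with fewer than 13 crossings exists, and this one achieves 13:
1. Ferryman goes to the far shore with the orc and the paladin.  [the near shore: the cleric, the dwarf, the elf, the knight, the rogue, the troll | the far shore: the orc, the paladin]
2. Ferryman goes back to the near shore with the paladin.  [the near shore: the cleric, the dwarf, the elf, the knight, the paladin, the rogue, the troll | the far shore: the orc]
3. Ferryman goes to the far shore with the dwarf and the paladin.  [the near shore: the cleric, the elf, the knight, the rogue, the troll | the far shore: the dwarf, the orc, the paladin]
4. Ferryman goes back to the near shore with the paladin.  [the near shore: the cleric, the elf, the knight, the paladin, the rogue, the troll | the far shore: the dwarf, the orc]
5. Ferryman goes to the far shore with the paladin and the troll.  [the near shore: the cleric, the elf, the knight, the rogue | the far shore: the dwarf, the orc, the paladin, the troll]
6. Ferryman goes back to the near shore with the orc.  [the near shore: the cleric, the elf, the knight, the orc, the rogue | the far shore: the dwarf, the paladin, the troll]
7. Ferryman goes to the far shore with the cleric and the knight.  [the near shore: the elf, the orc, the rogue | the far shore: the cleric, the dwarf, the knight, the paladin, the troll]
8. Ferryman goes back to the near shore with the paladin.  [the near shore: the elf, the orc, the paladin, the rogue | the far shore: the cleric, the dwarf, the knight, the troll]
9. Ferryman goes to the far shore with the elf and the paladin.  [the near shore: the orc, the rogue | the far shore: the cleric, the dwarf, the elf, the knight, the paladin, the troll]
10. Ferryman goes back to the near shore with the paladin.  [the near shore: the orc, the paladin, the rogue | the far shore: the cleric, the dwarf, the elf, the knight, the troll]
11. Ferryman goes to the far shore with the paladin and the rogue.  [the near shore: the orc | the far shore: the cleric, the dwarf, the elf, the knight, the paladin, the rogue, the troll]
12. Ferryman goes back to the near shore with the paladin.  [the near shore: the orc, the paladin | the far shore: the cleric, the dwarf, the elf, the knight, the rogue, the troll]
13. Ferryman goes to the far shore with the orc and the paladin.  [the near shore: — | the far shore: the cleric, the dwarf, the elf, the knight, the orc, the paladin, the rogue, the troll]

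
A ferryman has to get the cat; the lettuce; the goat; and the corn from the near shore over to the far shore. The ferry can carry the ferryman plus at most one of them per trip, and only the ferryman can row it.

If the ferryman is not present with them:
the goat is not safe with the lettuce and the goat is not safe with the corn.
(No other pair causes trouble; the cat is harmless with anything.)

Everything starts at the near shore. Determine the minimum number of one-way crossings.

9

Counting alone: the ferryman can take at most 1 across per trip to the far shore, so moving all 4 needs at least 4 loaded trips out, with a return between consecutive ones — at least 7 crossings.
The safety rule pushes this higher. Following every safe sequence of crossings, the most of the 4 that can be at the far shore as the ferry arrives there on crossing 7 is 3 — never all 4.
So no plan with fewer than 9 crossings exists, and this one achieves 9:
1. Ferryman goes to the far shore with the goat.  [the near shore: the cat, the corn, the lettuce | the far shore: the goat]
2. Ferryman goes back to the near shore alone.  [the near shore: the cat, the corn, the lettuce | the far shore: the goat]
3. Ferryman goes to the far shore with the cat.  [the near shore: the corn, the lettuce | the far shore: the cat, the goat]
4. Ferryman goes back to the near shore alone.  [the near shore: the corn, the lettuce | the far shore: the cat, the goat]
5. Ferryman goes to the far shore with the lettuce.  [the near shore: the corn | the far shore: the cat, the goat, the lettuce]
6. Ferryman goes back to the near shore with the goat.  [the near shore: the corn, the goat | the far shore: the cat, the lettuce]
7. Ferryman goes to the far shore with the corn.  [the near shore: the goat | the far shore: the cat, the corn, the lettuce]
8. Ferryman goes back to the near shore alone.  [the near shore: the goat | the far shore: the cat, the corn, the lettuce]
9. Ferryman goes to the far shore with the goat.  [the near shore: — | the far shore: the cat, the corn, the goat, the lettuce]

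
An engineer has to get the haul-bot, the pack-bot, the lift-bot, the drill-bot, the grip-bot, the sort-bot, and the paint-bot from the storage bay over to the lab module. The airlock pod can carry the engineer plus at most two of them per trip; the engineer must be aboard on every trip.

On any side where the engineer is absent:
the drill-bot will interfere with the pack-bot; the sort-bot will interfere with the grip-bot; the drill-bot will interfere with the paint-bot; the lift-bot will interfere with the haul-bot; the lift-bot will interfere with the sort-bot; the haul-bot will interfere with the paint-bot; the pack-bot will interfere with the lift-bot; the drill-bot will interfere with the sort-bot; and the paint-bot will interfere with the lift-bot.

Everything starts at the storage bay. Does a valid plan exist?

Whatever the first load, the items left behind include a forbidden pair without the engineer. No opening move is safe, so no plan exists.

No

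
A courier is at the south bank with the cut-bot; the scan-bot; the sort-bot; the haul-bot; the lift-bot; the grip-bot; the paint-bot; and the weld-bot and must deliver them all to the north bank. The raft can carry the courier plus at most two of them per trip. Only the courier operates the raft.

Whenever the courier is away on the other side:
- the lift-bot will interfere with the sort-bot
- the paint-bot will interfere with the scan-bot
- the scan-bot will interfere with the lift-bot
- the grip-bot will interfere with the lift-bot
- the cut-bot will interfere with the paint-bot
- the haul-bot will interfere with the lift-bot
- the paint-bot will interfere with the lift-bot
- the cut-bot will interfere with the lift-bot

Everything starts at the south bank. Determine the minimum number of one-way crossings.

Counting alone: the courier can take at most 2 across per trip to the north bank, so moving all 8 needs at least 4 loaded trips out, with a return between consecutive ones — at least 7 crossings.
The safety rule pushes this higher. Following every safe sequence of crossings, the most of the 8 that can be at the north bank as the raft arrives there on crossings 7, 9, 11 is 5, 6, 7 respectively — never all 8.
So no plan with fewer than 13 crossings exists, and this one achieves 13:
1. Courier goes to the north bank with the lift-bot and the paint-bot.  [the south bank: the cut-bot, the grip-bot, the haul-bot, the scan-bot, the sort-bot, the weld-bot | the north bank: the lift-bot, the paint-bot]
2. Courier goes back to the south bank with the lift-bot.  [the south bank: the cut-bot, the grip-bot, the haul-bot, the lift-bot, the scan-bot, the sort-bot, the weld-bot | the north bank: the paint-bot]
3. Courier goes to the north bank with the lift-bot and the sort-bot.  [the south bank: the cut-bot, the grip-bot, the haul-bot, the scan-bot, the weld-bot | the north bank: the lift-bot, the paint-bot, the sort-bot]
4. Courier goes back to the south bank with the lift-bot.  [the south bank: the cut-bot, the grip-bot, the haul-bot, the lift-bot, the scan-bot, the weld-bot | the north bank: the paint-bot, the sort-bot]
5. Courier goes to the north bank with the haul-bot and the lift-bot.  [the south bank: the cut-bot, the grip-bot, the scan-bot, the weld-bot | the north bank: the haul-bot, the lift-bot, the paint-bot, the sort-bot]
6. Courier goes back to the south bank with the lift-bot.  [the south bank: the cut-bot, the grip-bot, the lift-bot, the scan-bot, the weld-bot | the north bank: the haul-bot, the paint-bot, the sort-bot]
7. Courier goes to the north bank with the grip-bot and the lift-bot.  [the south bank: the cut-bot, the scan-bot, the weld-bot | the north bank: the grip-bot, the haul-bot, the lift-bot, the paint-bot, the sort-bot]
8. Courier goes back to the south bank with the lift-bot.  [the south bank: the cut-bot, the lift-bot, the scan-bot, the weld-bot | the north bank: the grip-bot, the haul-bot, the paint-bot, the sort-bot]
9. Courier goes to the north bank with the cut-bot and the scan-bot.  [the south bank: the lift-bot, the weld-bot | the north bank: the cut-bot, the grip-bot, the haul-bot, the paint-bot, the scan-bot, the sort-bot]
10. Courier goes back to the south bank with the paint-bot.  [the south bank: the lift-bot, the paint-bot, the weld-bot | the north bank: the cut-bot, the grip-bot, the haul-bot, the scan-bot, the sort-bot]
11. Courier goes to the north bank with the lift-bot and the weld-bot.  [the south bank: the paint-bot | the north bank: the cut-bot, the grip-bot, the haul-bot, the lift-bot, the scan-bot, the sort-bot, the weld-bot]
12. Courier goes back to the south bank with the lift-bot.  [the south bank: the lift-bot, the paint-bot | the north bank: the cut-bot, the grip-bot, the haul-bot, the scan-bot, the sort-bot, the weld-bot]
13. Courier goes to the north bank with the lift-bot and the paint-bot.  [the south bank: — | the north bank: the cut-bot, the grip-bot, the haul-bot, the lift-bot, the paint-bot, the scan-bot, the sort-bot, the weld-bot]

13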